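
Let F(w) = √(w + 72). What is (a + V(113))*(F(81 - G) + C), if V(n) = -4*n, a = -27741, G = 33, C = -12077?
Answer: 340486861 - 56386*√30 ≈ 3.4018e+8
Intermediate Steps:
F(w) = √(72 + w)
(a + V(113))*(F(81 - G) + C) = (-27741 - 4*113)*(√(72 + (81 - 1*33)) - 12077) = (-27741 - 452)*(√(72 + (81 - 33)) - 12077) = -28193*(√(72 + 48) - 12077) = -28193*(√120 - 12077) = -28193*(2*√30 - 12077) = -28193*(-12077 + 2*√30) = 340486861 - 56386*√30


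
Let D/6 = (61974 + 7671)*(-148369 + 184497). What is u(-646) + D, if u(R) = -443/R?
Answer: 9752537555003/646 ≈ 1.5097e+10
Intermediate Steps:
D = 15096807360 (D = 6*((61974 + 7671)*(-148369 + 184497)) = 6*(69645*36128) = 6*2516134560 = 15096807360)
u(-646) + D = -443/(-646) + 15096807360 = -443*(-1/646) + 15096807360 = 443/646 + 15096807360 = 9752537555003/646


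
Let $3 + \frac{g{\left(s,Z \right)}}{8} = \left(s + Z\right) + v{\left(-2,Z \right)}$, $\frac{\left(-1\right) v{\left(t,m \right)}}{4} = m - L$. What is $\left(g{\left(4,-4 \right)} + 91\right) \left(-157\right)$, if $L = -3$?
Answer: $-15543$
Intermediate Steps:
$v{\left(t,m \right)} = -12 - 4 m$ ($v{\left(t,m \right)} = - 4 \left(m - -3\right) = - 4 \left(m + 3\right) = - 4 \left(3 + m\right) = -12 - 4 m$)
$g{\left(s,Z \right)} = -120 - 24 Z + 8 s$ ($g{\left(s,Z \right)} = -24 + 8 \left(\left(s + Z\right) - \left(12 + 4 Z\right)\right) = -24 + 8 \left(\left(Z + s\right) - \left(12 + 4 Z\right)\right) = -24 + 8 \left(-12 + s - 3 Z\right) = -24 - \left(96 - 8 s + 24 Z\right) = -120 - 24 Z + 8 s$)
$\left(g{\left(4,-4 \right)} + 91\right) \left(-157\right) = \left(\left(-120 - -96 + 8 \cdot 4\right) + 91\right) \left(-157\right) = \left(\left(-120 + 96 + 32\right) + 91\right) \left(-157\right) = \left(8 + 91\right) \left(-157\right) = 99 \left(-157\right) = -15543$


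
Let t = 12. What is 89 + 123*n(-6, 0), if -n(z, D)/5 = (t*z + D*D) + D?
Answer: 44369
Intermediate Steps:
n(z, D) = -60*z - 5*D - 5*D² (n(z, D) = -5*((12*z + D*D) + D) = -5*((12*z + D²) + D) = -5*((D² + 12*z) + D) = -5*(D + D² + 12*z) = -60*z - 5*D - 5*D²)
89 + 123*n(-6, 0) = 89 + 123*(-60*(-6) - 5*0 - 5*0²) = 89 + 123*(360 + 0 - 5*0) = 89 + 123*(360 + 0 + 0) = 89 + 123*360 = 89 + 44280 = 44369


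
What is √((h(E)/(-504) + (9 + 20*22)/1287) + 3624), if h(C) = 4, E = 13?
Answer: 5*√5229494270/6006 ≈ 60.203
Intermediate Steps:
√((h(E)/(-504) + (9 + 20*22)/1287) + 3624) = √((4/(-504) + (9 + 20*22)/1287) + 3624) = √((4*(-1/504) + (9 + 440)*(1/1287)) + 3624) = √((-1/126 + 449*(1/1287)) + 3624) = √((-1/126 + 449/1287) + 3624) = √(6143/18018 + 3624) = √(65303375/18018) = 5*√5229494270/6006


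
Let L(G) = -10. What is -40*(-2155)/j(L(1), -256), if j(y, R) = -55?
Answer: -17240/11 ≈ -1567.3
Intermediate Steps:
-40*(-2155)/j(L(1), -256) = -40*(-2155)/(-55) = -(-86200)*(-1)/55 = -1*17240/11 = -17240/11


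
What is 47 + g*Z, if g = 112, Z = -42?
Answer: -4657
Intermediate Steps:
47 + g*Z = 47 + 112*(-42) = 47 - 4704 = -4657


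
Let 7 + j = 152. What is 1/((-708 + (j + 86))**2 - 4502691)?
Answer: -1/4275162 ≈ -2.3391e-7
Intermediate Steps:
j = 145 (j = -7 + 152 = 145)
1/((-708 + (j + 86))**2 - 4502691) = 1/((-708 + (145 + 86))**2 - 4502691) = 1/((-708 + 231)**2 - 4502691) = 1/((-477)**2 - 4502691) = 1/(227529 - 4502691) = 1/(-4275162) = -1/4275162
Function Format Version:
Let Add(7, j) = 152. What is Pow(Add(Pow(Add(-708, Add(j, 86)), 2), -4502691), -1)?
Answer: Rational(-1, 4275162) ≈ -2.3391e-7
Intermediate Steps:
j = 145 (j = Add(-7, 152) = 145)
Pow(Add(Pow(Add(-708, Add(j, 86)), 2), -4502691), -1) = Pow(Add(Pow(Add(-708, Add(145, 86)), 2), -4502691), -1) = Pow(Add(Pow(Add(-708, 231), 2), -4502691), -1) = Pow(Add(Pow(-477, 2), -4502691), -1) = Pow(Add(227529, -4502691), -1) = Pow(-4275162, -1) = Rational(-1, 4275162)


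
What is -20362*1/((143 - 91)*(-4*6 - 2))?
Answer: 10181/676 ≈ 15.061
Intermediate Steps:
-20362*1/((143 - 91)*(-4*6 - 2)) = -20362*1/(52*(-24 - 2)) = -20362/(52*(-26)) = -20362/(-1352) = -20362*(-1/1352) = 10181/676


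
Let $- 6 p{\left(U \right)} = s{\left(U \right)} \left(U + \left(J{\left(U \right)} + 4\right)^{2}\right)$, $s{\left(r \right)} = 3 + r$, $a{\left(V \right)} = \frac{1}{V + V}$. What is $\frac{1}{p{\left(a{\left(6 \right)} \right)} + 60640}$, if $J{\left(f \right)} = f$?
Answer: $\frac{10368}{628626239} \approx 1.6493 \cdot 10^{-5}$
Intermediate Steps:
$a{\left(V \right)} = \frac{1}{2 V}$
$p{\left(U \right)} = - \frac{\left(3 + U\right) \left(U + \left(4 + U\right)^{2}\right)}{6}$ ($p{\left(U \right)} = - \frac{\left(3 + U\right) \left(U + \left(U + 4\right)^{2}\right)}{6} = - \frac{\left(3 + U\right) \left(U + \left(4 + U\right)^{2}\right)}{6}$)
$\frac{1}{p{\left(a{\left(6 \right)} \right)} + 60640} = \frac{1}{- \frac{\left(3 + \frac{1}{2 \cdot 6}\right) \left(\frac{1}{2 \cdot 6} + \left(4 + \frac{1}{2 \cdot 6}\right)^{2}\right)}{6} + 60640} = \frac{1}{- \frac{\left(3 + \frac{1}{2} \cdot \frac{1}{6}\right) \left(\frac{1}{2} \cdot \frac{1}{6} + \left(4 + \frac{1}{2} \cdot \frac{1}{6}\right)^{2}\right)}{6} + 60640} = \frac{1}{- \frac{\left(3 + \frac{1}{12}\right) \left(\frac{1}{12} + \left(4 + \frac{1}{12}\right)^{2}\right)}{6} + 60640} = \frac{1}{\left(- \frac{1}{6}\right) \frac{37}{12} \left(\frac{1}{12} + \left(\frac{49}{12}\right)^{2}\right) + 60640} = \frac{1}{\left(- \frac{1}{6}\right) \frac{37}{12} \left(\frac{1}{12} + \frac{2401}{144}\right) + 60640} = \frac{1}{\left(- \frac{1}{6}\right) \frac{37}{12} \cdot \frac{2413}{144} + 60640} = \frac{1}{- \frac{89281}{10368} + 60640} = \frac{1}{\frac{628626239}{10368}} = \frac{10368}{628626239}$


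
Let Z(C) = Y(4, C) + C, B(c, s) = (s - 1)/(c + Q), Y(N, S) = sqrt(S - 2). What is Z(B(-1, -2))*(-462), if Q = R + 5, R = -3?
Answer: 1386 - 462*I*sqrt(5) ≈ 1386.0 - 1033.1*I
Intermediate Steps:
Y(N, S) = sqrt(-2 + S)
Q = 2 (Q = -3 + 5 = 2)
B(c, s) = (-1 + s)/(2 + c) (B(c, s) = (s - 1)/(c + 2) = (-1 + s)/(2 + c))
Z(C) = C + sqrt(-2 + C) (Z(C) = sqrt(-2 + C) + C = C + sqrt(-2 + C))
Z(B(-1, -2))*(-462) = ((-1 - 2)/(2 - 1) + sqrt(-2 + (-1 - 2)/(2 - 1)))*(-462) = (-3/1 + sqrt(-2 - 3/1))*(-462) = (1*(-3) + sqrt(-2 + 1*(-3)))*(-462) = (-3 + sqrt(-2 - 3))*(-462) = (-3 + sqrt(-5))*(-462) = (-3 + I*sqrt(5))*(-462) = 1386 - 462*I*sqrt(5)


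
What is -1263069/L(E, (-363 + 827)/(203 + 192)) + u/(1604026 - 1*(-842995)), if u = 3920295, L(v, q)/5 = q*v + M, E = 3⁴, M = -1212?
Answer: 81966404896497/359839332092 ≈ 227.79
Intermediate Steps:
E = 81
L(v, q) = -6060 + 5*q*v (L(v, q) = 5*(q*v - 1212) = 5*(-1212 + q*v) = -6060 + 5*q*v)
-1263069/L(E, (-363 + 827)/(203 + 192)) + u/(1604026 - 1*(-842995)) = -1263069/(-6060 + 5*((-363 + 827)/(203 + 192))*81) + 3920295/(1604026 - 1*(-842995)) = -1263069/(-6060 + 5*(464/395)*81) + 3920295/(1604026 + 842995) = -1263069/(-6060 + 5*(464*(1/395))*81) + 3920295/2447021 = -1263069/(-6060 + 5*(464/395)*81) + 3920295*(1/2447021) = -1263069/(-6060 + 37584/79) + 3920295/2447021 = -1263069/(-441156/79) + 3920295/2447021 = -1263069*(-79/441156) + 3920295/2447021 = 33260817/147052 + 3920295/2447021 = 81966404896497/359839332092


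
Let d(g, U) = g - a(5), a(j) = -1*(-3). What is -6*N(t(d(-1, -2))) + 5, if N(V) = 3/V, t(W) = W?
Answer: 19/2 ≈ 9.5000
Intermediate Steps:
a(j) = 3
d(g, U) = -3 + g (d(g, U) = g - 1*3 = g - 3 = -3 + g)
-6*N(t(d(-1, -2))) + 5 = -18/(-3 - 1) + 5 = -18/(-4) + 5 = -18*(-1)/4 + 5 = -6*(-¾) + 5 = 9/2 + 5 = 19/2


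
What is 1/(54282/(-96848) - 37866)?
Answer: -48424/1833650325 ≈ -2.6409e-5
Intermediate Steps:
1/(54282/(-96848) - 37866) = 1/(54282*(-1/96848) - 37866) = 1/(-27141/48424 - 37866) = 1/(-1833650325/48424) = -48424/1833650325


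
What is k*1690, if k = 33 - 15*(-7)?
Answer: 233220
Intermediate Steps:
k = 138 (k = 33 + 105 = 138)
k*1690 = 138*1690 = 233220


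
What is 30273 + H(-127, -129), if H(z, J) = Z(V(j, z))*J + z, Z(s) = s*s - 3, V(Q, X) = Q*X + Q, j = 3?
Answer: -18401503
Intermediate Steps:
V(Q, X) = Q + Q*X
Z(s) = -3 + s**2 (Z(s) = s**2 - 3 = -3 + s**2)
H(z, J) = z + J*(-3 + (3 + 3*z)**2) (H(z, J) = (-3 + (3*(1 + z))**2)*J + z = (-3 + (3 + 3*z)**2)*J + z = J*(-3 + (3 + 3*z)**2) + z = z + J*(-3 + (3 + 3*z)**2))
30273 + H(-127, -129) = 30273 + (-127 + 3*(-129)*(-1 + 3*(1 - 127)**2)) = 30273 + (-127 + 3*(-129)*(-1 + 3*(-126)**2)) = 30273 + (-127 + 3*(-129)*(-1 + 3*15876)) = 30273 + (-127 + 3*(-129)*(-1 + 47628)) = 30273 + (-127 + 3*(-129)*47627) = 30273 + (-127 - 18431649) = 30273 - 18431776 = -18401503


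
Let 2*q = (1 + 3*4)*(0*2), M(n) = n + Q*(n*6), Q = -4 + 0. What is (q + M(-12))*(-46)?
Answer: -12696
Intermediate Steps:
Q = -4
M(n) = -23*n (M(n) = n - 4*n*6 = n - 24*n = -23*n)
q = 0 (q = ((1 + 3*4)*(0*2))/2 = ((1 + 12)*0)/2 = (13*0)/2 = (½)*0 = 0)
(q + M(-12))*(-46) = (0 - 23*(-12))*(-46) = (0 + 276)*(-46) = 276*(-46) = -12696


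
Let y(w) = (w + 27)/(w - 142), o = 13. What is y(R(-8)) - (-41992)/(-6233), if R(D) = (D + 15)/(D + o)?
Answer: -30405462/4381799 ≈ -6.9390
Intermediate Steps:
R(D) = (15 + D)/(13 + D) (R(D) = (D + 15)/(D + 13) = (15 + D)/(13 + D))
y(w) = (27 + w)/(-142 + w)
y(R(-8)) - (-41992)/(-6233) = (27 + (15 - 8)/(13 - 8))/(-142 + (15 - 8)/(13 - 8)) - (-41992)/(-6233) = (27 + 7/5)/(-142 + 7/5) - (-41992)*(-1)/6233 = (27 + (⅕)*7)/(-142 + (⅕)*7) - 1*41992/6233 = (27 + 7/5)/(-142 + 7/5) - 41992/6233 = (142/5)/(-703/5) - 41992/6233 = -5/703*142/5 - 41992/6233 = -142/703 - 41992/6233 = -30405462/4381799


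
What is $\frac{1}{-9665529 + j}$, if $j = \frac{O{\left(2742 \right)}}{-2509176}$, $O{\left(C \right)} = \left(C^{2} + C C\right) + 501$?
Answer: $- \frac{836392}{8084176143911} \approx -1.0346 \cdot 10^{-7}$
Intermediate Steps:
$O{\left(C \right)} = 501 + 2 C^{2}$ ($O{\left(C \right)} = \left(C^{2} + C^{2}\right) + 501 = 2 C^{2} + 501 = 501 + 2 C^{2}$)
$j = - \frac{5012543}{836392}$ ($j = \frac{501 + 2 \cdot 2742^{2}}{-2509176} = \left(501 + 2 \cdot 7518564\right) \left(- \frac{1}{2509176}\right) = \left(501 + 15037128\right) \left(- \frac{1}{2509176}\right) = 15037629 \left(- \frac{1}{2509176}\right) = - \frac{5012543}{836392} \approx -5.9931$)
$\frac{1}{-9665529 + j} = \frac{1}{-9665529 - \frac{5012543}{836392}} = \frac{1}{- \frac{8084176143911}{836392}} = - \frac{836392}{8084176143911}$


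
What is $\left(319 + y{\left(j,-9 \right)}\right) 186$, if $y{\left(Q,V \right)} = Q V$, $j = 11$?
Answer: $40920$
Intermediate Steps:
$\left(319 + y{\left(j,-9 \right)}\right) 186 = \left(319 + 11 \left(-9\right)\right) 186 = \left(319 - 99\right) 186 = 220 \cdot 186 = 40920$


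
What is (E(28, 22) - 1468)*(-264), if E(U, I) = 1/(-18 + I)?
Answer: 387486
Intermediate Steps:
(E(28, 22) - 1468)*(-264) = (1/(-18 + 22) - 1468)*(-264) = (1/4 - 1468)*(-264) = (¼ - 1468)*(-264) = -5871/4*(-264) = 387486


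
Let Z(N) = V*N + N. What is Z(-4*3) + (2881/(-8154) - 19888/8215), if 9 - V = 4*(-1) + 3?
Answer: -9027868687/66985110 ≈ -134.77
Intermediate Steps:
V = 10 (V = 9 - (4*(-1) + 3) = 9 - (-4 + 3) = 9 - 1*(-1) = 9 + 1 = 10)
Z(N) = 11*N (Z(N) = 10*N + N = 11*N)
Z(-4*3) + (2881/(-8154) - 19888/8215) = 11*(-4*3) + (2881/(-8154) - 19888/8215) = 11*(-12) + (2881*(-1/8154) - 19888*1/8215) = -132 + (-2881/8154 - 19888/8215) = -132 - 185834167/66985110 = -9027868687/66985110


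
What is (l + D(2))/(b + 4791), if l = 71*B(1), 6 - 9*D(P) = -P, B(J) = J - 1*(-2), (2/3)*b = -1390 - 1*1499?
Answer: 770/1647 ≈ 0.46752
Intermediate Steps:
b = -8667/2 (b = 3*(-1390 - 1*1499)/2 = 3*(-1390 - 1499)/2 = (3/2)*(-2889) = -8667/2 ≈ -4333.5)
B(J) = 2 + J (B(J) = J + 2 = 2 + J)
D(P) = 2/3 + P/9 (D(P) = 2/3 - (-1)*P/9 = 2/3 + P/9)
l = 213 (l = 71*(2 + 1) = 71*3 = 213)
(l + D(2))/(b + 4791) = (213 + (2/3 + (1/9)*2))/(-8667/2 + 4791) = (213 + (2/3 + 2/9))/(915/2) = (213 + 8/9)*(2/915) = (1925/9)*(2/915) = 770/1647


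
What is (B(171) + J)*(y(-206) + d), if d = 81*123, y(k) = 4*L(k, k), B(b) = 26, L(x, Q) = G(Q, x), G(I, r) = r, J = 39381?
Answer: 360140573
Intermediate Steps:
L(x, Q) = x
y(k) = 4*k
d = 9963
(B(171) + J)*(y(-206) + d) = (26 + 39381)*(4*(-206) + 9963) = 39407*(-824 + 9963) = 39407*9139 = 360140573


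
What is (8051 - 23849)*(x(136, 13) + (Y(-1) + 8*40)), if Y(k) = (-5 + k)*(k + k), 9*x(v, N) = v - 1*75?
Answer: -16056034/3 ≈ -5.3520e+6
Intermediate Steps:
x(v, N) = -25/3 + v/9 (x(v, N) = (v - 1*75)/9 = (v - 75)/9 = (-75 + v)/9 = -25/3 + v/9)
Y(k) = 2*k*(-5 + k) (Y(k) = (-5 + k)*(2*k) = 2*k*(-5 + k))
(8051 - 23849)*(x(136, 13) + (Y(-1) + 8*40)) = (8051 - 23849)*((-25/3 + (⅑)*136) + (2*(-1)*(-5 - 1) + 8*40)) = -15798*((-25/3 + 136/9) + (2*(-1)*(-6) + 320)) = -15798*(61/9 + (12 + 320)) = -15798*(61/9 + 332) = -15798*3049/9 = -16056034/3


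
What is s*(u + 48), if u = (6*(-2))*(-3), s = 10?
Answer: 840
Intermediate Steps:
u = 36 (u = -12*(-3) = 36)
s*(u + 48) = 10*(36 + 48) = 10*84 = 840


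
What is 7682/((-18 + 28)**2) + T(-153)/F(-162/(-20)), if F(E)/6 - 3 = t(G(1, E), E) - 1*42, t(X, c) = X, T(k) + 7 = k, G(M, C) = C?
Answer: 3600607/46350 ≈ 77.683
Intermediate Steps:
T(k) = -7 + k
F(E) = -234 + 6*E (F(E) = 18 + 6*(E - 1*42) = 18 + 6*(E - 42) = 18 + 6*(-42 + E) = 18 + (-252 + 6*E) = -234 + 6*E)
7682/((-18 + 28)**2) + T(-153)/F(-162/(-20)) = 7682/((-18 + 28)**2) + (-7 - 153)/(-234 + 6*(-162/(-20))) = 7682/(10**2) - 160/(-234 + 6*(-162*(-1/20))) = 7682/100 - 160/(-234 + 6*(81/10)) = 7682*(1/100) - 160/(-234 + 243/5) = 3841/50 - 160/(-927/5) = 3841/50 - 160*(-5/927) = 3841/50 + 800/927 = 3600607/46350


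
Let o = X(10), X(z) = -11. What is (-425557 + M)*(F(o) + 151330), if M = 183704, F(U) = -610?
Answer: -36452084160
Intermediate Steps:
o = -11
(-425557 + M)*(F(o) + 151330) = (-425557 + 183704)*(-610 + 151330) = -241853*150720 = -36452084160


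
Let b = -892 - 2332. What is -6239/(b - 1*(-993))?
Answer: 6239/2231 ≈ 2.7965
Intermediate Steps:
b = -3224
-6239/(b - 1*(-993)) = -6239/(-3224 - 1*(-993)) = -6239/(-3224 + 993) = -6239/(-2231) = -6239*(-1/2231) = 6239/2231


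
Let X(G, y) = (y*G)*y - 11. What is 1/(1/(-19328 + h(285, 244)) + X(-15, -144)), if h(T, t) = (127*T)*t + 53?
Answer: -8812305/2741076282554 ≈ -3.2149e-6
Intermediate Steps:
h(T, t) = 53 + 127*T*t (h(T, t) = 127*T*t + 53 = 53 + 127*T*t)
X(G, y) = -11 + G*y² (X(G, y) = (G*y)*y - 11 = G*y² - 11 = -11 + G*y²)
1/(1/(-19328 + h(285, 244)) + X(-15, -144)) = 1/(1/(-19328 + (53 + 127*285*244)) + (-11 - 15*(-144)²)) = 1/(1/(-19328 + (53 + 8831580)) + (-11 - 15*20736)) = 1/(1/(-19328 + 8831633) + (-11 - 311040)) = 1/(1/8812305 - 311051) = 1/(-2741076282554/8812305) = -8812305/2741076282554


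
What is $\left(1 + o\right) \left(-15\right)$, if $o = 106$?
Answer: $-1605$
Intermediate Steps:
$\left(1 + o\right) \left(-15\right) = \left(1 + 106\right) \left(-15\right) = 107 \left(-15\right) = -1605$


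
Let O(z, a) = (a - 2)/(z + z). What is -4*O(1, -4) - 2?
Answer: 10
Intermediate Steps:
O(z, a) = (-2 + a)/(2*z) (O(z, a) = (-2 + a)/((2*z)) = (-2 + a)*(1/(2*z)) = (-2 + a)/(2*z))
-4*O(1, -4) - 2 = -2*(-2 - 4)/1 - 2 = -2*(-6) - 2 = -4*(-3) - 2 = 12 - 2 = 10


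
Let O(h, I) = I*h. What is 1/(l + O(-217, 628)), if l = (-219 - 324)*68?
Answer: -1/173200 ≈ -5.7737e-6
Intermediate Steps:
l = -36924 (l = -543*68 = -36924)
1/(l + O(-217, 628)) = 1/(-36924 + 628*(-217)) = 1/(-36924 - 136276) = 1/(-173200) = -1/173200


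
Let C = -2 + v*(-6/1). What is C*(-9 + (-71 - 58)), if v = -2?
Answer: -1380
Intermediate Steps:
C = 10 (C = -2 - (-12)/1 = -2 - (-12) = -2 - 2*(-6) = -2 + 12 = 10)
C*(-9 + (-71 - 58)) = 10*(-9 + (-71 - 58)) = 10*(-9 - 129) = 10*(-138) = -1380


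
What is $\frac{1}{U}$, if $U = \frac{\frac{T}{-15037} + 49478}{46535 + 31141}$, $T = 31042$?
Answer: $\frac{26545773}{16908401} \approx 1.57$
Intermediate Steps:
$U = \frac{16908401}{26545773}$ ($U = \frac{\frac{31042}{-15037} + 49478}{46535 + 31141} = \frac{31042 \left(- \frac{1}{15037}\right) + 49478}{77676} = \left(- \frac{2822}{1367} + 49478\right) \frac{1}{77676} = \frac{67633604}{1367} \cdot \frac{1}{77676} = \frac{16908401}{26545773} \approx 0.63695$)
$\frac{1}{U} = \frac{1}{\frac{16908401}{26545773}} = \frac{26545773}{16908401}$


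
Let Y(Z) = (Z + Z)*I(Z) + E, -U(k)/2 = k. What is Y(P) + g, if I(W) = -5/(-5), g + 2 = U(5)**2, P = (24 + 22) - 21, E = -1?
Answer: 147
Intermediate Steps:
U(k) = -2*k
P = 25 (P = 46 - 21 = 25)
g = 98 (g = -2 + (-2*5)**2 = -2 + (-10)**2 = -2 + 100 = 98)
I(W) = 1 (I(W) = -5*(-1/5) = 1)
Y(Z) = -1 + 2*Z (Y(Z) = (Z + Z)*1 - 1 = (2*Z)*1 - 1 = 2*Z - 1 = -1 + 2*Z)
Y(P) + g = (-1 + 2*25) + 98 = (-1 + 50) + 98 = 49 + 98 = 147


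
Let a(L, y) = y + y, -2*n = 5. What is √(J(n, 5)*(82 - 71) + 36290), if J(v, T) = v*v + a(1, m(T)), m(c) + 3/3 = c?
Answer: √145787/2 ≈ 190.91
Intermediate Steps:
n = -5/2 (n = -½*5 = -5/2 ≈ -2.5000)
m(c) = -1 + c
a(L, y) = 2*y
J(v, T) = -2 + v² + 2*T (J(v, T) = v*v + 2*(-1 + T) = v² + (-2 + 2*T) = -2 + v² + 2*T)
√(J(n, 5)*(82 - 71) + 36290) = √((-2 + (-5/2)² + 2*5)*(82 - 71) + 36290) = √((-2 + 25/4 + 10)*11 + 36290) = √((57/4)*11 + 36290) = √(627/4 + 36290) = √(145787/4) = √145787/2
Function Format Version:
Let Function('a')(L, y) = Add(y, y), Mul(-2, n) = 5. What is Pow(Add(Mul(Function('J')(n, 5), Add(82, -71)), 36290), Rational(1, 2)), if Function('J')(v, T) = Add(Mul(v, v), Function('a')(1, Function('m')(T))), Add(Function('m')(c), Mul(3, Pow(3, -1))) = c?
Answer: Mul(Rational(1, 2), Pow(145787, Rational(1, 2))) ≈ 190.91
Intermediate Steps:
n = Rational(-5, 2) (n = Mul(Rational(-1, 2), 5) = Rational(-5, 2) ≈ -2.5000)
Function('m')(c) = Add(-1, c)
Function('a')(L, y) = Mul(2, y)
Function('J')(v, T) = Add(-2, Pow(v, 2), Mul(2, T)) (Function('J')(v, T) = Add(Mul(v, v), Mul(2, Add(-1, T))) = Add(Pow(v, 2), Add(-2, Mul(2, T))) = Add(-2, Pow(v, 2), Mul(2, T)))
Pow(Add(Mul(Function('J')(n, 5), Add(82, -71)), 36290), Rational(1, 2)) = Pow(Add(Mul(Add(-2, Pow(Rational(-5, 2), 2), Mul(2, 5)), Add(82, -71)), 36290), Rational(1, 2)) = Pow(Add(Mul(Add(-2, Rational(25, 4), 10), 11), 36290), Rational(1, 2)) = Pow(Add(Mul(Rational(57, 4), 11), 36290), Rational(1, 2)) = Pow(Add(Rational(627, 4), 36290), Rational(1, 2)) = Pow(Rational(145787, 4), Rational(1, 2)) = Mul(Rational(1, 2), Pow(145787, Rational(1, 2)))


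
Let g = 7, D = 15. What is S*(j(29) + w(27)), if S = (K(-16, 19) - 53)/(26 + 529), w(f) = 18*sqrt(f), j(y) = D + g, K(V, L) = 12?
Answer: -902/555 - 738*sqrt(3)/185 ≈ -8.5347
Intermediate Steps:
j(y) = 22 (j(y) = 15 + 7 = 22)
S = -41/555 (S = (12 - 53)/(26 + 529) = -41/555 ≈ -0.073874)
S*(j(29) + w(27)) = -41*(22 + 18*sqrt(27))/555 = -41*(22 + 18*(3*sqrt(3)))/555 = -41*(22 + 54*sqrt(3))/555 = -902/555 - 738*sqrt(3)/185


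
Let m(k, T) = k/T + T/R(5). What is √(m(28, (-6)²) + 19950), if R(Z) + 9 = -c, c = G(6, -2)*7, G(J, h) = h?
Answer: √4490545/15 ≈ 141.27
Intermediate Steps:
c = -14 (c = -2*7 = -14)
R(Z) = 5 (R(Z) = -9 - 1*(-14) = -9 + 14 = 5)
m(k, T) = T/5 + k/T (m(k, T) = k/T + T/5 = T/5 + k/T)
√(m(28, (-6)²) + 19950) = √(((⅕)*(-6)² + 28/((-6)²)) + 19950) = √(((⅕)*36 + 28/36) + 19950) = √((36/5 + 28*(1/36)) + 19950) = √((36/5 + 7/9) + 19950) = √(359/45 + 19950) = √(898109/45) = √4490545/15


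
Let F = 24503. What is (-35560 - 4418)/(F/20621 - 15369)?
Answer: 412193169/158449823 ≈ 2.6014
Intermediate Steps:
(-35560 - 4418)/(F/20621 - 15369) = (-35560 - 4418)/(24503/20621 - 15369) = -39978/(24503*(1/20621) - 15369) = -39978/(24503/20621 - 15369) = -39978/(-316899646/20621) = -39978*(-20621/316899646) = 412193169/158449823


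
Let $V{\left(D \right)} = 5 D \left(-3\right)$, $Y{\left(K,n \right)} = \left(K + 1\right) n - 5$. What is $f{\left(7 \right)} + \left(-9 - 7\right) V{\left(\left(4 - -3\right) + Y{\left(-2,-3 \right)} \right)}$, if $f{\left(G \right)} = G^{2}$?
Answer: $1249$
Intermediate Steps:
$Y{\left(K,n \right)} = -5 + n \left(1 + K\right)$ ($Y{\left(K,n \right)} = \left(1 + K\right) n - 5 = n \left(1 + K\right) - 5 = -5 + n \left(1 + K\right)$)
$V{\left(D \right)} = - 15 D$
$f{\left(7 \right)} + \left(-9 - 7\right) V{\left(\left(4 - -3\right) + Y{\left(-2,-3 \right)} \right)} = 7^{2} + \left(-9 - 7\right) \left(- 15 \left(\left(4 - -3\right) - 2\right)\right) = 49 - 16 \left(- 15 \left(\left(4 + 3\right) - 2\right)\right) = 49 - 16 \left(- 15 \left(7 - 2\right)\right) = 49 - 16 \left(\left(-15\right) 5\right) = 49 - -1200 = 49 + 1200 = 1249$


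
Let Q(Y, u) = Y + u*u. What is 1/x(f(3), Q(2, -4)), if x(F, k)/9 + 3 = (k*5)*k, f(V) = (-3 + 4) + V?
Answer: 1/14553 ≈ 6.8714e-5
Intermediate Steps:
Q(Y, u) = Y + u²
f(V) = 1 + V
x(F, k) = -27 + 45*k² (x(F, k) = -27 + 9*((k*5)*k) = -27 + 9*((5*k)*k) = -27 + 9*(5*k²) = -27 + 45*k²)
1/x(f(3), Q(2, -4)) = 1/(-27 + 45*(2 + (-4)²)²) = 1/(-27 + 45*(2 + 16)²) = 1/(-27 + 45*18²) = 1/(-27 + 45*324) = 1/(-27 + 14580) = 1/14553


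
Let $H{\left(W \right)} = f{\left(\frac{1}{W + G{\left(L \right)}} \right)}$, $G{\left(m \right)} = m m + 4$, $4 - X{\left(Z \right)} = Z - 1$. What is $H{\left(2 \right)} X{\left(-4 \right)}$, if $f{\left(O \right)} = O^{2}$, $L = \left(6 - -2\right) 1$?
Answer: $\frac{9}{4900} \approx 0.0018367$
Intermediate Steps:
$X{\left(Z \right)} = 5 - Z$ ($X{\left(Z \right)} = 4 - \left(Z - 1\right) = 4 - \left(-1 + Z\right) = 5 - Z$)
$L = 8$ ($L = \left(6 + 2\right) 1 = 8 \cdot 1 = 8$)
$G{\left(m \right)} = 4 + m^{2}$ ($G{\left(m \right)} = m^{2} + 4 = 4 + m^{2}$)
$H{\left(W \right)} = \frac{1}{\left(68 + W\right)^{2}}$ ($H{\left(W \right)} = \left(\frac{1}{W + \left(4 + 8^{2}\right)}\right)^{2} = \left(\frac{1}{W + \left(4 + 64\right)}\right)^{2} = \left(\frac{1}{W + 68}\right)^{2} = \left(\frac{1}{68 + W}\right)^{2} = \frac{1}{\left(68 + W\right)^{2}}$)
$H{\left(2 \right)} X{\left(-4 \right)} = \frac{5 - -4}{\left(68 + 2\right)^{2}} = \frac{5 + 4}{4900} = \frac{1}{4900} \cdot 9 = \frac{9}{4900}$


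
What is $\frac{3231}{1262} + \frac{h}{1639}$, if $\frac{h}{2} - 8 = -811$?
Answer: $\frac{297167}{188038} \approx 1.5804$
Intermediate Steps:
$h = -1606$ ($h = 16 + 2 \left(-811\right) = 16 - 1622 = -1606$)
$\frac{3231}{1262} + \frac{h}{1639} = \frac{3231}{1262} - \frac{1606}{1639} = 3231 \cdot \frac{1}{1262} - \frac{146}{149} = \frac{3231}{1262} - \frac{146}{149} = \frac{297167}{188038}$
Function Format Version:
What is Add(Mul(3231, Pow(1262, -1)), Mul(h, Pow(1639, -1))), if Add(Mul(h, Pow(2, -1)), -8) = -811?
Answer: Rational(297167, 188038) ≈ 1.5804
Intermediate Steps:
h = -1606 (h = Add(16, Mul(2, -811)) = Add(16, -1622) = -1606)
Add(Mul(3231, Pow(1262, -1)), Mul(h, Pow(1639, -1))) = Add(Mul(3231, Pow(1262, -1)), Mul(-1606, Pow(1639, -1))) = Add(Mul(3231, Rational(1, 1262)), Mul(-1606, Rational(1, 1639))) = Add(Rational(3231, 1262), Rational(-146, 149)) = Rational(297167, 188038)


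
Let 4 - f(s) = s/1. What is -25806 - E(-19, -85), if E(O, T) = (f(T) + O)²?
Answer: -30706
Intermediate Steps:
f(s) = 4 - s (f(s) = 4 - s/1 = 4 - s)
E(O, T) = (4 + O - T)² (E(O, T) = ((4 - T) + O)² = (4 + O - T)²)
-25806 - E(-19, -85) = -25806 - (4 - 19 - 1*(-85))² = -25806 - (4 - 19 + 85)² = -25806 - 1*70² = -25806 - 1*4900 = -25806 - 4900 = -30706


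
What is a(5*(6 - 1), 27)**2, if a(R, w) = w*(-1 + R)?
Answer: 419904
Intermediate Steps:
a(5*(6 - 1), 27)**2 = (27*(-1 + 5*(6 - 1)))**2 = (27*(-1 + 5*5))**2 = (27*(-1 + 25))**2 = (27*24)**2 = 648**2 = 419904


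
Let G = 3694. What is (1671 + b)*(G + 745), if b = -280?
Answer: 6174649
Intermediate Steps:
(1671 + b)*(G + 745) = (1671 - 280)*(3694 + 745) = 1391*4439 = 6174649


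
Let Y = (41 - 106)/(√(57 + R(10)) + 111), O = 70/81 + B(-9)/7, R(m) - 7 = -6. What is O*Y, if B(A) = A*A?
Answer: -16957655/2317707 + 458315*√58/6953121 ≈ -6.8146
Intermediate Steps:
R(m) = 1 (R(m) = 7 - 6 = 1)
B(A) = A²
O = 7051/567 (O = 70/81 + (-9)²/7 = 70*(1/81) + 81*(⅐) = 70/81 + 81/7 = 7051/567 ≈ 12.436)
Y = -65/(111 + √58) (Y = (41 - 106)/(√(57 + 1) + 111) = -65/(√58 + 111) = -65/(111 + √58) ≈ -0.54799)
O*Y = 7051*(-7215/12263 + 65*√58/12263)/567 = -16957655/2317707 + 458315*√58/6953121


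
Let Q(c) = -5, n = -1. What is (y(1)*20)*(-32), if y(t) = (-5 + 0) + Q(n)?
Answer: 6400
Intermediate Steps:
y(t) = -10 (y(t) = (-5 + 0) - 5 = -5 - 5 = -10)
(y(1)*20)*(-32) = -10*20*(-32) = -200*(-32) = 6400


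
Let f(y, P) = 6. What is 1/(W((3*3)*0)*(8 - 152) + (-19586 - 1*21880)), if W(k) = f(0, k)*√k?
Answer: -1/41466 ≈ -2.4116e-5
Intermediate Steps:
W(k) = 6*√k
1/(W((3*3)*0)*(8 - 152) + (-19586 - 1*21880)) = 1/((6*√((3*3)*0))*(8 - 152) + (-19586 - 1*21880)) = 1/((6*√(9*0))*(-144) + (-19586 - 21880)) = 1/((6*√0)*(-144) - 41466) = 1/((6*0)*(-144) - 41466) = 1/(0*(-144) - 41466) = 1/(0 - 41466) = 1/(-41466) = -1/41466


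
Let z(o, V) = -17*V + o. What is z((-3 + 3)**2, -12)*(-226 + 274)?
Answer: 9792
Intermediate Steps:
z(o, V) = o - 17*V
z((-3 + 3)**2, -12)*(-226 + 274) = ((-3 + 3)**2 - 17*(-12))*(-226 + 274) = (0**2 + 204)*48 = (0 + 204)*48 = 204*48 = 9792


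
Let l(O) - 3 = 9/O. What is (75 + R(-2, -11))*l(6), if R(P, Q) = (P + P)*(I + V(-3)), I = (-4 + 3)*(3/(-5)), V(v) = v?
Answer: 3807/10 ≈ 380.70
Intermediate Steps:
l(O) = 3 + 9/O
I = 3/5 (I = -3*(-1)/5 = -1*(-3/5) = 3/5 ≈ 0.60000)
R(P, Q) = -24*P/5 (R(P, Q) = (P + P)*(3/5 - 3) = (2*P)*(-12/5) = -24*P/5)
(75 + R(-2, -11))*l(6) = (75 - 24/5*(-2))*(3 + 9/6) = (75 + 48/5)*(3 + 9*(1/6)) = 423*(3 + 3/2)/5 = (423/5)*(9/2) = 3807/10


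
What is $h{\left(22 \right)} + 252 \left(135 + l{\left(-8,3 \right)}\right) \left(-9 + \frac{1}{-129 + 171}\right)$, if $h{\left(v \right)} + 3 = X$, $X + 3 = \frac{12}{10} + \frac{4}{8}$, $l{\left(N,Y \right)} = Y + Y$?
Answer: $- \frac{3189463}{10} \approx -3.1895 \cdot 10^{5}$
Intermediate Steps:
$l{\left(N,Y \right)} = 2 Y$
$X = - \frac{13}{10}$ ($X = -3 + \left(\frac{12}{10} + \frac{4}{8}\right) = -3 + \left(12 \cdot \frac{1}{10} + 4 \cdot \frac{1}{8}\right) = -3 + \left(\frac{6}{5} + \frac{1}{2}\right) = -3 + \frac{17}{10} = - \frac{13}{10} \approx -1.3$)
$h{\left(v \right)} = - \frac{43}{10}$ ($h{\left(v \right)} = -3 - \frac{13}{10} = - \frac{43}{10}$)
$h{\left(22 \right)} + 252 \left(135 + l{\left(-8,3 \right)}\right) \left(-9 + \frac{1}{-129 + 171}\right) = - \frac{43}{10} + 252 \left(135 + 2 \cdot 3\right) \left(-9 + \frac{1}{-129 + 171}\right) = - \frac{43}{10} + 252 \left(135 + 6\right) \left(-9 + \frac{1}{42}\right) = - \frac{43}{10} + 252 \cdot 141 \left(-9 + \frac{1}{42}\right) = - \frac{43}{10} + 252 \cdot 141 \left(- \frac{377}{42}\right) = - \frac{43}{10} + 252 \left(- \frac{17719}{14}\right) = - \frac{43}{10} - 318942 = - \frac{3189463}{10}$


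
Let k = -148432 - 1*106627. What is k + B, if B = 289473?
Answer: 34414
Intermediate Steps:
k = -255059 (k = -148432 - 106627 = -255059)
k + B = -255059 + 289473 = 34414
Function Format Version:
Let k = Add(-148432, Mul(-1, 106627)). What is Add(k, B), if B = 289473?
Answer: 34414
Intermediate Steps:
k = -255059 (k = Add(-148432, -106627) = -255059)
Add(k, B) = Add(-255059, 289473) = 34414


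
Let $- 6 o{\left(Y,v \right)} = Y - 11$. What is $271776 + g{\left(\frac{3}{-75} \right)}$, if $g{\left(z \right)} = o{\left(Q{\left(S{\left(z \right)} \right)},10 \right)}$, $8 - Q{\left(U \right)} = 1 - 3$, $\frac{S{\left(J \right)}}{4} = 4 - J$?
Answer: $\frac{1630657}{6} \approx 2.7178 \cdot 10^{5}$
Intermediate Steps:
$S{\left(J \right)} = 16 - 4 J$ ($S{\left(J \right)} = 4 \left(4 - J\right) = 16 - 4 J$)
$Q{\left(U \right)} = 10$ ($Q{\left(U \right)} = 8 - \left(1 - 3\right) = 8 - -2 = 8 + 2 = 10$)
$o{\left(Y,v \right)} = \frac{11}{6} - \frac{Y}{6}$ ($o{\left(Y,v \right)} = - \frac{Y - 11}{6} = - \frac{-11 + Y}{6} = \frac{11}{6} - \frac{Y}{6}$)
$g{\left(z \right)} = \frac{1}{6}$ ($g{\left(z \right)} = \frac{11}{6} - \frac{5}{3} = \frac{1}{6}$)
$271776 + g{\left(\frac{3}{-75} \right)} = 271776 + \frac{1}{6} = \frac{1630657}{6}$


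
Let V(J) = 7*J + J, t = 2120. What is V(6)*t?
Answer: 101760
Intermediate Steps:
V(J) = 8*J
V(6)*t = (8*6)*2120 = 48*2120 = 101760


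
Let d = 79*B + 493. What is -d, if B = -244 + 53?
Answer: 14596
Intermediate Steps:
B = -191
d = -14596 (d = 79*(-191) + 493 = -15089 + 493 = -14596)
-d = -1*(-14596) = 14596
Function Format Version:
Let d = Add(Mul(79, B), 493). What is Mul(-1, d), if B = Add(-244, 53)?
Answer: 14596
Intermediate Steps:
B = -191
d = -14596 (d = Add(Mul(79, -191), 493) = Add(-15089, 493) = -14596)
Mul(-1, d) = Mul(-1, -14596) = 14596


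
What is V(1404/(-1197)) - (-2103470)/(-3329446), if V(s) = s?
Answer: -1106863/613319 ≈ -1.8047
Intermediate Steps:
V(1404/(-1197)) - (-2103470)/(-3329446) = 1404/(-1197) - (-2103470)/(-3329446) = 1404*(-1/1197) - (-2103470)*(-1)/3329446 = -156/133 - 1*1051735/1664723 = -156/133 - 1051735/1664723 = -1106863/613319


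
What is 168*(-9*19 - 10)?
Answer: -30408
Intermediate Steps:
168*(-9*19 - 10) = 168*(-171 - 10) = 168*(-181) = -30408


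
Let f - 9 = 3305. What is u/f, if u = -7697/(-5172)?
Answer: 7697/17140008 ≈ 0.00044907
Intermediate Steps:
f = 3314 (f = 9 + 3305 = 3314)
u = 7697/5172 (u = -7697*(-1/5172) = 7697/5172 ≈ 1.4882)
u/f = (7697/5172)/3314 = (7697/5172)*(1/3314) = 7697/17140008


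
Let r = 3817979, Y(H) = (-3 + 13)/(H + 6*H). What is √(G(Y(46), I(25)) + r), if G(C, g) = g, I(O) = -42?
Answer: √3817937 ≈ 1954.0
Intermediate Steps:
Y(H) = 10/(7*H) (Y(H) = 10/((7*H)) = 10*(1/(7*H)) = 10/(7*H))
√(G(Y(46), I(25)) + r) = √(-42 + 3817979) = √3817937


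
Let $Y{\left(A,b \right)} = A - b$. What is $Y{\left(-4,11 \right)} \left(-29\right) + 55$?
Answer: $490$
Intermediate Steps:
$Y{\left(-4,11 \right)} \left(-29\right) + 55 = \left(-4 - 11\right) \left(-29\right) + 55 = \left(-15\right) \left(-29\right) + 55 = 435 + 55 = 490$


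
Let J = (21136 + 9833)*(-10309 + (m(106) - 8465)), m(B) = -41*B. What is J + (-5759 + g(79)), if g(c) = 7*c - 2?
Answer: -716008488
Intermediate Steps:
J = -716003280 (J = (21136 + 9833)*(-10309 + (-41*106 - 8465)) = 30969*(-10309 + (-4346 - 8465)) = 30969*(-10309 - 12811) = 30969*(-23120) = -716003280)
g(c) = -2 + 7*c
J + (-5759 + g(79)) = -716003280 + (-5759 + (-2 + 7*79)) = -716003280 + (-5759 + (-2 + 553)) = -716003280 + (-5759 + 551) = -716003280 - 5208 = -716008488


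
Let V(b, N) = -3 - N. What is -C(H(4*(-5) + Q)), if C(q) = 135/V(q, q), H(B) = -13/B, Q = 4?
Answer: 2160/61 ≈ 35.410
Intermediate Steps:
C(q) = 135/(-3 - q)
-C(H(4*(-5) + Q)) = -(-135)/(3 - 13/(4*(-5) + 4)) = -(-135)/(3 - 13/(-20 + 4)) = -(-135)/(3 - 13/(-16)) = -(-135)/(3 - 13*(-1/16)) = -(-135)/(3 + 13/16) = -(-135)/61/16 = -(-135)*16/61 = -1*(-2160/61) = 2160/61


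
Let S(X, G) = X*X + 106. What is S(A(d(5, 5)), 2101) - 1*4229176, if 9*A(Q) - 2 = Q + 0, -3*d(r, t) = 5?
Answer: -3082992029/729 ≈ -4.2291e+6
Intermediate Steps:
d(r, t) = -5/3 (d(r, t) = -1/3*5 = -5/3)
A(Q) = 2/9 + Q/9 (A(Q) = 2/9 + (Q + 0)/9 = 2/9 + Q/9)
S(X, G) = 106 + X**2 (S(X, G) = X**2 + 106 = 106 + X**2)
S(A(d(5, 5)), 2101) - 1*4229176 = (106 + (2/9 + (1/9)*(-5/3))**2) - 1*4229176 = (106 + (2/9 - 5/27)**2) - 4229176 = (106 + (1/27)**2) - 4229176 = (106 + 1/729) - 4229176 = 77275/729 - 4229176 = -3082992029/729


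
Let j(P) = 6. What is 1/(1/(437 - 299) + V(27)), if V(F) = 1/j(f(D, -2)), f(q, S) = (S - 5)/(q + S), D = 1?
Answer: 23/4 ≈ 5.7500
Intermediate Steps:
f(q, S) = (-5 + S)/(S + q)
V(F) = ⅙ (V(F) = 1/6 = ⅙)
1/(1/(437 - 299) + V(27)) = 1/(1/(437 - 299) + ⅙) = 1/(1/138 + ⅙) = 1/(4/23) = 23/4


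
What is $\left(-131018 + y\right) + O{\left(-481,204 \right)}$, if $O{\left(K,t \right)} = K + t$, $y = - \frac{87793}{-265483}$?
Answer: $- \frac{34856502692}{265483} \approx -1.3129 \cdot 10^{5}$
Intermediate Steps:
$y = \frac{87793}{265483}$ ($y = \left(-87793\right) \left(- \frac{1}{265483}\right) = \frac{87793}{265483} \approx 0.33069$)
$\left(-131018 + y\right) + O{\left(-481,204 \right)} = \left(-131018 + \frac{87793}{265483}\right) + \left(-481 + 204\right) = - \frac{34782963901}{265483} - 277 = - \frac{34856502692}{265483}$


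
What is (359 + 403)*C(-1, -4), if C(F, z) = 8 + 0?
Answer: 6096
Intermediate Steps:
C(F, z) = 8
(359 + 403)*C(-1, -4) = (359 + 403)*8 = 762*8 = 6096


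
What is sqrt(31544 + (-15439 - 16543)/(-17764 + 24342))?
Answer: 5*sqrt(13647011521)/3289 ≈ 177.59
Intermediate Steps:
sqrt(31544 + (-15439 - 16543)/(-17764 + 24342)) = sqrt(31544 - 31982/6578) = sqrt(31544 - 31982*1/6578) = sqrt(31544 - 15991/3289) = sqrt(103732225/3289) = 5*sqrt(13647011521)/3289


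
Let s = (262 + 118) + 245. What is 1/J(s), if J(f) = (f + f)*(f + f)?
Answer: 1/1562500 ≈ 6.4000e-7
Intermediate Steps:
s = 625 (s = 380 + 245 = 625)
J(f) = 4*f² (J(f) = (2*f)*(2*f) = 4*f²)
1/J(s) = 1/(4*625²) = 1/(4*390625) = 1/1562500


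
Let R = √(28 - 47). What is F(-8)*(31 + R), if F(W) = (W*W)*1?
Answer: 1984 + 64*I*√19 ≈ 1984.0 + 278.97*I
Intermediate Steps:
R = I*√19 (R = √(-19) = I*√19 ≈ 4.3589*I)
F(W) = W² (F(W) = W²*1 = W²)
F(-8)*(31 + R) = (-8)²*(31 + I*√19) = 64*(31 + I*√19) = 1984 + 64*I*√19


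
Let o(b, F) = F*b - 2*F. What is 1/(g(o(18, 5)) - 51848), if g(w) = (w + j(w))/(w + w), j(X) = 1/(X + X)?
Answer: -25600/1327295999 ≈ -1.9287e-5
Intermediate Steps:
j(X) = 1/(2*X)
o(b, F) = -2*F + F*b
g(w) = (w + 1/(2*w))/(2*w) (g(w) = (w + 1/(2*w))/(w + w) = (w + 1/(2*w))/((2*w)) = (w + 1/(2*w))*(1/(2*w)) = (w + 1/(2*w))/(2*w))
1/(g(o(18, 5)) - 51848) = 1/((½ + 1/(4*(5*(-2 + 18))²)) - 51848) = 1/((½ + 1/(4*(5*16)²)) - 51848) = 1/((½ + (¼)/80²) - 51848) = 1/((½ + (¼)*(1/6400)) - 51848) = 1/((½ + 1/25600) - 51848) = 1/(12801/25600 - 51848) = 1/(-1327295999/25600) = -25600/1327295999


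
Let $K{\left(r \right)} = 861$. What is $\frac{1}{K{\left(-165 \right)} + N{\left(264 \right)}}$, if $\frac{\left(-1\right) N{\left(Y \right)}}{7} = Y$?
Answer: $- \frac{1}{987} \approx -0.0010132$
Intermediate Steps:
$N{\left(Y \right)} = - 7 Y$
$\frac{1}{K{\left(-165 \right)} + N{\left(264 \right)}} = \frac{1}{861 - 1848} = \frac{1}{-987} = - \frac{1}{987}$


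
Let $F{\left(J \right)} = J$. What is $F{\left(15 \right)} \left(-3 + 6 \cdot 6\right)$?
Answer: $495$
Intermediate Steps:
$F{\left(15 \right)} \left(-3 + 6 \cdot 6\right) = 15 \left(-3 + 6 \cdot 6\right) = 15 \left(-3 + 36\right) = 15 \cdot 33 = 495$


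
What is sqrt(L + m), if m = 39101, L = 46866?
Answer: sqrt(85967) ≈ 293.20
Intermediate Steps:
sqrt(L + m) = sqrt(46866 + 39101) = sqrt(85967)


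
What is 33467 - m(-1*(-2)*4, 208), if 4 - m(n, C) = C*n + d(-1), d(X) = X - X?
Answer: 35127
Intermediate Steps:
d(X) = 0
m(n, C) = 4 - C*n (m(n, C) = 4 - (C*n + 0) = 4 - C*n)
33467 - m(-1*(-2)*4, 208) = 33467 - (4 - 1*208*-1*(-2)*4) = 33467 - (4 - 1*208*2*4) = 33467 - (4 - 1*208*8) = 33467 - (4 - 1664) = 33467 - 1*(-1660) = 33467 + 1660 = 35127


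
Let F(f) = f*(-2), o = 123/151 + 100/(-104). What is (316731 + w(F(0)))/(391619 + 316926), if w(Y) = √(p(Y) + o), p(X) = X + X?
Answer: 316731/708545 + I*√2265302/2781747670 ≈ 0.44702 + 5.4106e-7*I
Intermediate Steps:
p(X) = 2*X
o = -577/3926 (o = 123*(1/151) + 100*(-1/104) = 123/151 - 25/26 = -577/3926 ≈ -0.14697)
F(f) = -2*f
w(Y) = √(-577/3926 + 2*Y) (w(Y) = √(2*Y - 577/3926) = √(-577/3926 + 2*Y))
(316731 + w(F(0)))/(391619 + 316926) = (316731 + √(-2265302 + 30826952*(-2*0))/3926)/(391619 + 316926) = (316731 + √(-2265302 + 30826952*0)/3926)/708545 = (316731 + √(-2265302 + 0)/3926)*(1/708545) = (316731 + √(-2265302)/3926)*(1/708545) = (316731 + (I*√2265302)/3926)*(1/708545) = (316731 + I*√2265302/3926)*(1/708545) = 316731/708545 + I*√2265302/2781747670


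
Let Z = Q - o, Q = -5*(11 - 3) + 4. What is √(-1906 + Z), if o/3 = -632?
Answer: I*√46 ≈ 6.7823*I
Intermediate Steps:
o = -1896 (o = 3*(-632) = -1896)
Q = -36 (Q = -5*8 + 4 = -40 + 4 = -36)
Z = 1860 (Z = -36 - 1*(-1896) = -36 + 1896 = 1860)
√(-1906 + Z) = √(-1906 + 1860) = √(-46) = I*√46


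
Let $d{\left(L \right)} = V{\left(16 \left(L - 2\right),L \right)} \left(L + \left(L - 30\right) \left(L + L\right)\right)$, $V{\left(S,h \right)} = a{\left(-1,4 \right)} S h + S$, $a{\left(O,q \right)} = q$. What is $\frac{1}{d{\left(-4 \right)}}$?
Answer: $\frac{1}{385920} \approx 2.5912 \cdot 10^{-6}$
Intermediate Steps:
$V{\left(S,h \right)} = S + 4 S h$ ($V{\left(S,h \right)} = 4 S h + S = S + 4 S h$)
$d{\left(L \right)} = \left(1 + 4 L\right) \left(-32 + 16 L\right) \left(L + 2 L \left(-30 + L\right)\right)$ ($d{\left(L \right)} = 16 \left(L - 2\right) \left(1 + 4 L\right) \left(L + \left(L - 30\right) \left(L + L\right)\right) = 16 \left(-2 + L\right) \left(1 + 4 L\right) \left(L + \left(-30 + L\right) 2 L\right) = \left(-32 + 16 L\right) \left(1 + 4 L\right) \left(L + 2 L \left(-30 + L\right)\right) = \left(1 + 4 L\right) \left(-32 + 16 L\right) \left(L + 2 L \left(-30 + L\right)\right)$)
$\frac{1}{d{\left(-4 \right)}} = \frac{1}{16 \left(-4\right) \left(1 + 4 \left(-4\right)\right) \left(-59 + 2 \left(-4\right)\right) \left(-2 - 4\right)} = \frac{1}{16 \left(-4\right) \left(1 - 16\right) \left(-59 - 8\right) \left(-6\right)} = \frac{1}{16 \left(-4\right) \left(-15\right) \left(-67\right) \left(-6\right)} = \frac{1}{385920}$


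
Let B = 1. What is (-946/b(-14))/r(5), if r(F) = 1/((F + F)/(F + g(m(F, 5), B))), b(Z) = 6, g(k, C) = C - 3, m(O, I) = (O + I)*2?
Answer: -4730/9 ≈ -525.56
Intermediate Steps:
m(O, I) = 2*I + 2*O (m(O, I) = (I + O)*2 = 2*I + 2*O)
g(k, C) = -3 + C
r(F) = (-2 + F)/(2*F) (r(F) = 1/((F + F)/(F + (-3 + 1))) = 1/((2*F)/(F - 2)) = 1/((2*F)/(-2 + F)) = 1/(2*F/(-2 + F)) = (-2 + F)/(2*F))
(-946/b(-14))/r(5) = (-946/6)/(((½)*(-2 + 5)/5)) = (-946*⅙)/(((½)*(⅕)*3)) = -473/(3*3/10) = -473/3*10/3 = -4730/9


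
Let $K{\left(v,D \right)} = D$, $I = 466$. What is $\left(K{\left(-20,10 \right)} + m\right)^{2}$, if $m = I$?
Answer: $226576$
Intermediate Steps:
$m = 466$
$\left(K{\left(-20,10 \right)} + m\right)^{2} = \left(10 + 466\right)^{2} = 476^{2} = 226576$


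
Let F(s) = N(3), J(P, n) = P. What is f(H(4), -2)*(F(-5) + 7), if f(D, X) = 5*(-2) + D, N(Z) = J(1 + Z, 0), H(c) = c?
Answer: -66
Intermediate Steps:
N(Z) = 1 + Z
F(s) = 4 (F(s) = 1 + 3 = 4)
f(D, X) = -10 + D
f(H(4), -2)*(F(-5) + 7) = (-10 + 4)*(4 + 7) = -6*11 = -66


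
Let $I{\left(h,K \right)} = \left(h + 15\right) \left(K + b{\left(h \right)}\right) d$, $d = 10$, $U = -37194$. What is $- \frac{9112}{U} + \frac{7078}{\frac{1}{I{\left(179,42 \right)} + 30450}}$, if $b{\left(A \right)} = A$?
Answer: $\frac{60442980416096}{18597} \approx 3.2501 \cdot 10^{9}$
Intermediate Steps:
$I{\left(h,K \right)} = 10 \left(15 + h\right) \left(K + h\right)$ ($I{\left(h,K \right)} = \left(h + 15\right) \left(K + h\right) 10 = \left(15 + h\right) \left(K + h\right) 10 = 10 \left(15 + h\right) \left(K + h\right)$)
$- \frac{9112}{U} + \frac{7078}{\frac{1}{I{\left(179,42 \right)} + 30450}} = - \frac{9112}{-37194} + \frac{7078}{\frac{1}{\left(10 \cdot 179^{2} + 150 \cdot 42 + 150 \cdot 179 + 10 \cdot 42 \cdot 179\right) + 30450}} = \left(-9112\right) \left(- \frac{1}{37194}\right) + \frac{7078}{\frac{1}{\left(10 \cdot 32041 + 6300 + 26850 + 75180\right) + 30450}} = \frac{4556}{18597} + \frac{7078}{\frac{1}{\left(320410 + 6300 + 26850 + 75180\right) + 30450}} = \frac{4556}{18597} + \frac{7078}{\frac{1}{428740 + 30450}} = \frac{4556}{18597} + \frac{7078}{\frac{1}{459190}} = \frac{4556}{18597} + 7078 \frac{1}{\frac{1}{459190}} = \frac{4556}{18597} + 7078 \cdot 459190 = \frac{4556}{18597} + 3250146820 = \frac{60442980416096}{18597}$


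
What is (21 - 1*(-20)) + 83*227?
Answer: 18882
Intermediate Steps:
(21 - 1*(-20)) + 83*227 = (21 + 20) + 18841 = 41 + 18841 = 18882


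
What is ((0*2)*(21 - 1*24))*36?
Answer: 0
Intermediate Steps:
((0*2)*(21 - 1*24))*36 = (0*(21 - 24))*36 = (0*(-3))*36 = 0*36 = 0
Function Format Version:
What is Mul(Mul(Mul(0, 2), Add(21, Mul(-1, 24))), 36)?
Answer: 0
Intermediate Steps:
Mul(Mul(Mul(0, 2), Add(21, Mul(-1, 24))), 36) = Mul(Mul(0, Add(21, -24)), 36) = Mul(Mul(0, -3), 36) = Mul(0, 36) = 0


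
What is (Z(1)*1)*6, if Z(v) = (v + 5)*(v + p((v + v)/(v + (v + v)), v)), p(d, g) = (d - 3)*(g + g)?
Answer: -132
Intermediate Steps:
p(d, g) = 2*g*(-3 + d) (p(d, g) = (-3 + d)*(2*g) = 2*g*(-3 + d))
Z(v) = -11*v*(5 + v)/3 (Z(v) = (v + 5)*(v + 2*v*(-3 + (v + v)/(v + (v + v)))) = (5 + v)*(v + 2*v*(-3 + (2*v)/(v + 2*v))) = (5 + v)*(v + 2*v*(-3 + (2*v)/((3*v)))) = (5 + v)*(v + 2*v*(-3 + (2*v)*(1/(3*v)))) = (5 + v)*(v + 2*v*(-3 + ⅔)) = (5 + v)*(v + 2*v*(-7/3)) = (5 + v)*(v - 14*v/3) = (5 + v)*(-11*v/3) = -11*v*(5 + v)/3)
(Z(1)*1)*6 = (((11/3)*1*(-5 - 1*1))*1)*6 = (((11/3)*1*(-5 - 1))*1)*6 = (((11/3)*1*(-6))*1)*6 = -22*1*6 = -22*6 = -132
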